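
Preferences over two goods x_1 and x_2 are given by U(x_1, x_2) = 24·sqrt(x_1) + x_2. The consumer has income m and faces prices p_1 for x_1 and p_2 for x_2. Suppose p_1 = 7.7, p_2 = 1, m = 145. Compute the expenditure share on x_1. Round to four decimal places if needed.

share on x_1 = 0.129

Solve: √x_1 = 12·p_2/p_1, so x_1*(p_1,p_2) = (12·p_2/p_1)², and x_2* = (m − p_1·x_1*)/p_2.
Plugging in: x_1* = (12·1/7.7)² = 2.4287, x_2* = 126.2987.
Expenditure on x_1: 7.7·2.4287 = 18.7013; share = 0.129.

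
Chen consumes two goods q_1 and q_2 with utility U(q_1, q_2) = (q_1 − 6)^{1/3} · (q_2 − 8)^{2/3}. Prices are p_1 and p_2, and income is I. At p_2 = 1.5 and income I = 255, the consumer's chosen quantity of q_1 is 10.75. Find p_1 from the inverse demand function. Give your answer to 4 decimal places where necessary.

p_1 = 12

This is Cobb-Douglas in (q_1−6, q_2−8): tangency gives 1/3·p_2·(q_2−8) = 2/3·p_1·(q_1−6).
After buying the subsistence bundle (6, 8), a share 1/3 of the remaining income goes to q_1: q_1* = 6 + 1/3·(I − 6p_1 − 8p_2)/p_1.
Set q_1* = 10.75 in the demand function and solve for p_1: p_1 = 12.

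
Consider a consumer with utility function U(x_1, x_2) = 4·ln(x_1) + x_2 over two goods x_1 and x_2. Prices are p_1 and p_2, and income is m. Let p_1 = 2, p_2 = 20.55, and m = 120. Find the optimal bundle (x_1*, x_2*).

x_1* = 41.1, x_2* = 1.8394

So x_1*(p_1,p_2) = 4·p_2/p_1, independent of income; and x_2* = (m − 4·p_2)/p_2.
At the given prices: x_1* = 4·20.55/2 = 41.1, and x_2* = 1.8394.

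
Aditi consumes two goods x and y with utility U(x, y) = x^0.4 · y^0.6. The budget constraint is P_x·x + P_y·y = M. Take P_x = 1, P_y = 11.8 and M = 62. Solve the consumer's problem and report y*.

y* = 3.1525

The MRS is (2/3)·y/x. Set MRS = P_x/P_y.
So 0.4·P_y·y = 0.6·P_x·x; combined with the budget, a share 0.4 of income goes to x.
Demand: x*(P_x,P_y,M) = 0.4·M/P_x and y* = 0.6·M/P_y.
At P_x=1, P_y=11.8, M=62: y* = 0.6·62/11.8 = 3.1525.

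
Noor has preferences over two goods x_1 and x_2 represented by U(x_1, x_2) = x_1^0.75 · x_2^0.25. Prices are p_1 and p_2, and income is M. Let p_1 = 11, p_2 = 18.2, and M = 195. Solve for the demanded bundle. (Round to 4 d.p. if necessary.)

MU_x_1/MU_x_2 = (0.75·x_2)/(0.25·x_1); tangency sets this equal to p_1/p_2.
So 0.75·p_2·x_2 = 0.25·p_1·x_1; combined with the budget, a share 0.75 of income goes to x_1.
Demand: x_1*(p_1,p_2,M) = 0.75·M/p_1 and x_2* = 0.25·M/p_2.
At p_1=11, p_2=18.2, M=195: x_1* = 0.75·195/11 = 13.2955, x_2* = 2.6786.

x_1* = 13.2955, x_2* = 2.6786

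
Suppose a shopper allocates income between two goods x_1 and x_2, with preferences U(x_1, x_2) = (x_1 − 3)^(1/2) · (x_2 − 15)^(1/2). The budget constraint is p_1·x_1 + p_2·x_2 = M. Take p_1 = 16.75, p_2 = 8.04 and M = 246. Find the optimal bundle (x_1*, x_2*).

x_1* = 5.2433, x_2* = 19.6735

MRS = (x_2−15)/(x_1−3). Tangency with p_1/p_2 gives x_2−15 = (p_1/p_2)·(x_1−3).
After buying the subsistence bundle (3, 15), a share 0.5 of the remaining income goes to x_1: x_1* = 3 + 0.5·(M − 3p_1 − 15p_2)/p_1.
Discretionary income = 246 − 3·16.75 − 15·8.04 = 75.15; x_1* = 3 + 0.5·75.15/16.75 = 5.2433; x_2* = 15 + 0.5·75.15/8.04 = 19.6735.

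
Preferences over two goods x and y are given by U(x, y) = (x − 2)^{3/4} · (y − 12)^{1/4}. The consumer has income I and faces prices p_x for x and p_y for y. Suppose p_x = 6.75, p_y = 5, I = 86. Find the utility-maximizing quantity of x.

x* = 3.3889

This is Cobb-Douglas in (x−2, y−12): tangency gives 0.75·p_y·(y−12) = 0.25·p_x·(x−2).
Substituting into the budget: x* = 2 + 0.75·(I − 2·p_x − 12·p_y)/p_x, and y* = 12 + 0.25·(…)/p_y.
Discretionary income = 86 − 2·6.75 − 12·5 = 12.5; x* = 2 + 0.75·12.5/6.75 = 3.3889.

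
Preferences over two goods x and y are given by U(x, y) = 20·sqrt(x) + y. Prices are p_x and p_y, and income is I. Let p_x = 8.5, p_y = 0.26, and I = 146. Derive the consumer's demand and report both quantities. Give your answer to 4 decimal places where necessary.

Utility is quasi-linear in y; the FOC for x is 10/√x = p_x/p_y.
Thus x* = (10·p_y/p_x)² — independent of I — with the rest of income spent on y.
Plugging in: x* = (10·0.26/8.5)² = 0.0936, y* = 558.4796.

x* = 0.0936, y* = 558.4796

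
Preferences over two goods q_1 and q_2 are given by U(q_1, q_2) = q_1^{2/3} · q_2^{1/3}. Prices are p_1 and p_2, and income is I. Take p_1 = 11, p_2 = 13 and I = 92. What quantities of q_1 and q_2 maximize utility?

q_1* = 5.5758, q_2* = 2.359

Tangency: MRS = 2·q_2/q_1 = p_1/p_2.
Rearranging, p_2·q_2 = (1/2)·p_1·q_1. Substituting into the budget gives p_1·q_1·(1 + (1/2)) = I.
Demand: q_1*(p_1,p_2,I) = 2/3·I/p_1 and q_2* = 1/3·I/p_2.
At p_1=11, p_2=13, I=92: q_1* = 2/3·92/11 = 5.5758, q_2* = 2.359.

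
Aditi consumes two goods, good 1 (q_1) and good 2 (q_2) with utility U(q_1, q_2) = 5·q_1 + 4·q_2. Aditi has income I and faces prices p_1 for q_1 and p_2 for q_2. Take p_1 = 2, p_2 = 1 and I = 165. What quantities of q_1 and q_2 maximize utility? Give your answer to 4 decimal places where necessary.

q_1* = 0, q_2* = 165

q_2 gives more utility per dollar, so spend all income on q_2: q_2* = I/p_2, q_1* = 0.
Numerically: q_1* = 0, q_2* = 165.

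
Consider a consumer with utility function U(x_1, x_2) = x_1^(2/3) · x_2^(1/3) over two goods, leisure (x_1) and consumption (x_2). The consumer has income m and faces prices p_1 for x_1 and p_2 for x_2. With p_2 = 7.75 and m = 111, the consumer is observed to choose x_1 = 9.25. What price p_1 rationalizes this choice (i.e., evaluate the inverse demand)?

p_1 = 8

The MRS is 2·x_2/x_1. Set MRS = p_1/p_2.
So 2/3·p_2·x_2 = 1/3·p_1·x_1; combined with the budget, a share 2/3 of income goes to x_1.
Demand: x_1*(p_1,p_2,m) = 2/3·m/p_1 and x_2* = 1/3·m/p_2.
Set x_1* = 9.25 in the demand function and solve for p_1: p_1 = 8.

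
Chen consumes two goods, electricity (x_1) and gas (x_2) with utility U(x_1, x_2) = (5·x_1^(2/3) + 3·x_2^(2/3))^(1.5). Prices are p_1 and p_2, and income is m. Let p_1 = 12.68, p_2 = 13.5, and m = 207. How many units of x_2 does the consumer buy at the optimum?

x_2* = 2.4542

MRS = MU_x_1/MU_x_2 = (5/3)·(x_2/x_1)^(1/3). Set equal to p_1/p_2.
Solve for the ratio: x_2/x_1 = [(3/5)·p_1/p_2]^(3).
Substitute x_2 = (x_2/x_1)·x_1 into the budget: x_1* = m/(p_1 + p_2·(x_2/x_1)).
Numerically x_2/x_1 = 0.178982, so x_1* = 207/(12.68 + 13.5·0.178982) = 13.712 and x_2* = 0.178982·13.712 = 2.4542.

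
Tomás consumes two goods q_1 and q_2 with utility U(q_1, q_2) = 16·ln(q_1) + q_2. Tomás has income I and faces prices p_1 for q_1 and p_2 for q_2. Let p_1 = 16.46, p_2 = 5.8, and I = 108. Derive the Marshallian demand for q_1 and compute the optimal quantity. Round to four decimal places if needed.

At the given prices: q_1* = 16·5.8/16.46 = 5.6379.

q_1* = 5.6379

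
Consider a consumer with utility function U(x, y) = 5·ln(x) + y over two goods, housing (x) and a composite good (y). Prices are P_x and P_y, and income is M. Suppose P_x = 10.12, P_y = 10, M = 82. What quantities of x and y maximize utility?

x* = 4.9407, y* = 3.2

So x*(P_x,P_y) = 5·P_y/P_x, independent of income; and y* = (M − 5·P_y)/P_y.
At the given prices: x* = 5·10/10.12 = 4.9407, and y* = 3.2.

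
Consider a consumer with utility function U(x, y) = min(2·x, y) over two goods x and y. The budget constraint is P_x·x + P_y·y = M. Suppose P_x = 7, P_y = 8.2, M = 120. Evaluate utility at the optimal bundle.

Leontief preferences: the optimum is at the kink where x/1 = y/2, i.e. y = 2·x.
Budget: P_x·x + P_y·2·x = M, so (P_x + 2·P_y)·x = M.
Demand: x*(P_x,P_y,M) = M/(P_x + 2·P_y), y* = 2·M/(P_x + 2·P_y).
Here 7 + 2·8.2 = 23.4, giving x* = 5.1282 and y* = 10.2564.
Utility at the optimum: U(5.1282, 10.2564) = 10.2564.

V = 10.2564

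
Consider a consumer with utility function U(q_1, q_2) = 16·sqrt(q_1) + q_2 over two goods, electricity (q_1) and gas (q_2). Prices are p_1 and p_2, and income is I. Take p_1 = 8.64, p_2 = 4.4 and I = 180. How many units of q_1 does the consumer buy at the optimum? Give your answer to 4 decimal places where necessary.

q_1* = 16.5981

Set MRS = p_1/p_2: 8·q_1^(−1/2) = p_1/p_2.
Solve: √q_1 = 8·p_2/p_1, so q_1*(p_1,p_2) = (8·p_2/p_1)², and q_2* = (I − p_1·q_1*)/p_2.
Plugging in: q_1* = (8·4.4/8.64)² = 16.5981.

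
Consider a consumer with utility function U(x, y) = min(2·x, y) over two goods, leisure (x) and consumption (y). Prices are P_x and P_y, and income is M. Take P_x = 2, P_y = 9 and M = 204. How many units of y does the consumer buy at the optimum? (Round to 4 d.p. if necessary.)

y* = 20.4

With perfect complements, no substitution: consume in ratio x:y = 1:2.
Budget: P_x·x + P_y·2·x = M, so (P_x + 2·P_y)·x = M.
Demand: x*(P_x,P_y,M) = M/(P_x + 2·P_y), y* = 2·M/(P_x + 2·P_y).
Here 2 + 2·9 = 20, giving y* = 20.4.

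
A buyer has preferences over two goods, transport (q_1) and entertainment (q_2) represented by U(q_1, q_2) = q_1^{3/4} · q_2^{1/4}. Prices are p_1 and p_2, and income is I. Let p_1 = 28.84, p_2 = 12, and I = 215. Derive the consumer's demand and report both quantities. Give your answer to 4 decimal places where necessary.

q_1* = 5.5912, q_2* = 4.4792

At p_1=28.84, p_2=12, I=215: q_1* = 0.75·215/28.84 = 5.5912, q_2* = 4.4792.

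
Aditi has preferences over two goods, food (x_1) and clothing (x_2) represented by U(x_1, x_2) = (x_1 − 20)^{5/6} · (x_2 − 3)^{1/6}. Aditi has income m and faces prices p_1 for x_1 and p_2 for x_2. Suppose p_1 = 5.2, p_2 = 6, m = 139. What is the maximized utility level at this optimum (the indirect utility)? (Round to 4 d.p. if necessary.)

V = 2.0343

This is Cobb-Douglas in (x_1−20, x_2−3): tangency gives 5/6·p_2·(x_2−3) = 1/6·p_1·(x_1−20).
Substituting into the budget: x_1* = 20 + 5/6·(m − 20·p_1 − 3·p_2)/p_1, and x_2* = 3 + 1/6·(…)/p_2.
Discretionary income = 139 − 20·5.2 − 3·6 = 17; x_1* = 20 + 5/6·17/5.2 = 22.7244; x_2* = 3 + 1/6·17/6 = 3.4722.
Utility at the optimum: U(22.7244, 3.4722) = 2.0343.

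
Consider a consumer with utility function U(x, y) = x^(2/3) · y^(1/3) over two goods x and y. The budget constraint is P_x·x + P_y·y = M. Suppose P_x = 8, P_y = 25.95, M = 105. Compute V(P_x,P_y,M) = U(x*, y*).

At P_x=8, P_y=25.95, M=105: x* = 2/3·105/8 = 8.75, y* = 1.3487.
Utility at the optimum: U(8.75, 1.3487) = 4.6915.

V = 4.6915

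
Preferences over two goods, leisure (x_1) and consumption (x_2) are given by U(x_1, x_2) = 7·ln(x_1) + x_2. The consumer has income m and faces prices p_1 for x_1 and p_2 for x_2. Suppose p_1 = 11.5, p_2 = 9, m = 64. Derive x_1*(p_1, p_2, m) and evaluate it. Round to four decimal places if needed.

x_1* = 5.4783

So x_1*(p_1,p_2) = 7·p_2/p_1, independent of income; and x_2* = (m − 7·p_2)/p_2.
At the given prices: x_1* = 7·9/11.5 = 5.4783.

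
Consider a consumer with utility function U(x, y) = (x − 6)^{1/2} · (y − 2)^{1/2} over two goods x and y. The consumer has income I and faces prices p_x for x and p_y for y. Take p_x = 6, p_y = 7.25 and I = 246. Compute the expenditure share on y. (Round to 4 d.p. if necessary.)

This is Cobb-Douglas in (x−6, y−2): tangency gives 0.5·p_y·(y−2) = 0.5·p_x·(x−6).
Substituting into the budget: x* = 6 + 0.5·(I − 6·p_x − 2·p_y)/p_x, and y* = 2 + 0.5·(…)/p_y.
Discretionary income = 246 − 6·6 − 2·7.25 = 195.5; x* = 6 + 0.5·195.5/6 = 22.2917; y* = 2 + 0.5·195.5/7.25 = 15.4828.
Expenditure on y: 7.25·15.4828 = 112.25; share = 0.4563.

share on y = 0.4563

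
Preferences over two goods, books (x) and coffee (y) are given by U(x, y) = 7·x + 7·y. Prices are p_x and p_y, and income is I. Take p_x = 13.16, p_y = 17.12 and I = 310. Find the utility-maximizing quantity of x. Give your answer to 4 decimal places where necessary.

Perfect substitutes: compare marginal utility per dollar. 7/p_x vs 7/p_y → 0.5319 vs 0.4089.
x gives more utility per dollar, so spend all income on x: x* = I/p_x, y* = 0.
Numerically: x* = 23.5562, y* = 0.

x* = 23.5562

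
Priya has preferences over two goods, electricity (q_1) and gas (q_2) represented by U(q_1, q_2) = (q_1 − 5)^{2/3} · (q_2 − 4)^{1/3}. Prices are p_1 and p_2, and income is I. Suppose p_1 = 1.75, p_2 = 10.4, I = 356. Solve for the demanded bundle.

Let q_1' = q_1−5, q_2' = q_2−4. MRS = 2·q_2'/q_1' = p_1/p_2.
After buying the subsistence bundle (5, 4), a share 2/3 of the remaining income goes to q_1: q_1* = 5 + 2/3·(I − 5p_1 − 4p_2)/p_1.
Discretionary income = 356 − 5·1.75 − 4·10.4 = 305.65; q_1* = 5 + 2/3·305.65/1.75 = 121.4381; q_2* = 4 + 1/3·305.65/10.4 = 13.7965.

q_1* = 121.4381, q_2* = 13.7965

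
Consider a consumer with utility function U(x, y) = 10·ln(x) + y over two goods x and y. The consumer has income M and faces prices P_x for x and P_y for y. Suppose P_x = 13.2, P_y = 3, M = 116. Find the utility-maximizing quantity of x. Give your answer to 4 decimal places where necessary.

So x*(P_x,P_y) = 10·P_y/P_x, independent of income; and y* = (M − 10·P_y)/P_y.
At the given prices: x* = 10·3/13.2 = 2.2727.

x* = 2.2727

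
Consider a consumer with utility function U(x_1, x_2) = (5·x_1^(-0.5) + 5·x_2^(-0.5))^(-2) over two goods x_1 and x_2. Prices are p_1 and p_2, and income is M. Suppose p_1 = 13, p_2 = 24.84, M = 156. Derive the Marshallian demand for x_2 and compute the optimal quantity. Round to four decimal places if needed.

MU_x_1 ∝ 5·x_1^(-1.5), MU_x_2 ∝ 5·x_2^(-1.5), so MRS = (x_2/x_1)^(1.5) = p_1/p_2.
Solve for the ratio: x_2/x_1 = [p_1/p_2]^(2/3).
Substitute x_2 = (x_2/x_1)·x_1 into the budget: x_1* = M/(p_1 + p_2·(x_2/x_1)).
Numerically x_2/x_1 = 0.649423, so x_1* = 156/(13 + 24.84·0.649423) = 5.355 and x_2* = 0.649423·5.355 = 3.4777.

x_2* = 3.4777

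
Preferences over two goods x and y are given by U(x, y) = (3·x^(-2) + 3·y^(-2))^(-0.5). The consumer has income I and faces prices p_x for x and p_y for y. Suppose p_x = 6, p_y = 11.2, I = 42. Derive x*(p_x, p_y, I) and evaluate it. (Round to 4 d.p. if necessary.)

From the CES first-order condition, (y/x)^(3) = p_x/p_y.
Solve for the ratio: y/x = [p_x/p_y]^(1/3).
Substitute y = (y/x)·x into the budget: x* = I/(p_x + p_y·(y/x)).
Numerically y/x = 0.812165, so x* = 42/(6 + 11.2·0.812165) = 2.7821.

x* = 2.7821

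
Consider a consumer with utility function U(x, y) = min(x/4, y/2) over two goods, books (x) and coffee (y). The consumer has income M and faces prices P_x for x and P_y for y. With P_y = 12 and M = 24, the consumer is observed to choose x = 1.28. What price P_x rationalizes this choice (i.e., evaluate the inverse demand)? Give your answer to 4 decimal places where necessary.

P_x = 12.75

Leontief preferences: the optimum is at the kink where x/4 = y/2, i.e. y = (1/2)·x.
Budget: P_x·x + P_y·(1/2)·x = M, so (4·P_x + 2·P_y)·x = 4·M.
Demand: x*(P_x,P_y,M) = 4·M/(4·P_x + 2·P_y), y* = 2·M/(4·P_x + 2·P_y).
Set x* = 1.28 in the demand function and solve for P_x: P_x = 12.75.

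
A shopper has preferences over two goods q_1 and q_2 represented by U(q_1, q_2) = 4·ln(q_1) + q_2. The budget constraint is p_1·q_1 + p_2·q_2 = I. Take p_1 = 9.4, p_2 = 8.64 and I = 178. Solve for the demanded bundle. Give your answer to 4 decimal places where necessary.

q_1* = 3.6766, q_2* = 16.6019

Set MRS = p_1/p_2: (4/q_1)/1 = p_1/p_2.
So q_1*(p_1,p_2) = 4·p_2/p_1, independent of income; and q_2* = (I − 4·p_2)/p_2.
At the given prices: q_1* = 4·8.64/9.4 = 3.6766, and q_2* = 16.6019.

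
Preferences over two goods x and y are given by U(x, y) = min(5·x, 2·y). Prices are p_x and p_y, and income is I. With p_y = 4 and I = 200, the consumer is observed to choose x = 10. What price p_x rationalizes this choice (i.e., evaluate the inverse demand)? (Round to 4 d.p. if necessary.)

p_x = 10

Leontief preferences: the optimum is at the kink where x/2 = y/5, i.e. y = (5/2)·x.
Budget: p_x·x + p_y·(5/2)·x = I, so (2·p_x + 5·p_y)·x = 2·I.
Demand: x*(p_x,p_y,I) = 2·I/(2·p_x + 5·p_y), y* = 5·I/(2·p_x + 5·p_y).
Set x* = 10 in the demand function and solve for p_x: p_x = 10.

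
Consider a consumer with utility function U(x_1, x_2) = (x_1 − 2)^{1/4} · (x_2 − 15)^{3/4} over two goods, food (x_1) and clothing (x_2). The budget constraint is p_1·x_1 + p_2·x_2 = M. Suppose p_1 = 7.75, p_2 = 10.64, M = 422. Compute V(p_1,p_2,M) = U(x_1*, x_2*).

V = 14.3143

After buying the subsistence bundle (2, 15), a share 0.25 of the remaining income goes to x_1: x_1* = 2 + 0.25·(M − 2p_1 − 15p_2)/p_1.
Discretionary income = 422 − 2·7.75 − 15·10.64 = 246.9; x_1* = 2 + 0.25·246.9/7.75 = 9.9645; x_2* = 15 + 0.75·246.9/10.64 = 32.4037.
Utility at the optimum: U(9.9645, 32.4037) = 14.3143.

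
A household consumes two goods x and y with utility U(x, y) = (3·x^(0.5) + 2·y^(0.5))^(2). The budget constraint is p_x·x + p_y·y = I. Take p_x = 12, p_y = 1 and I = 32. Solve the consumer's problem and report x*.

x* = 0.4211

MU_x ∝ 3·x^(-0.5), MU_y ∝ 2·y^(-0.5), so MRS = (3/2)·(y/x)^(0.5) = p_x/p_y.
Solve for the ratio: y/x = [(2/3)·p_x/p_y]^(2).
Substitute y = (y/x)·x into the budget: x* = I/(p_x + p_y·(y/x)).
Numerically y/x = 64, so x* = 32/(12 + 1·64) = 0.4211.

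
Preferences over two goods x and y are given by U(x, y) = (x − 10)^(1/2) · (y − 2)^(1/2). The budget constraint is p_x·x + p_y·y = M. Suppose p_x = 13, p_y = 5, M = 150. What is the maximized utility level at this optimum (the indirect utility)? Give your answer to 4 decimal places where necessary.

After buying the subsistence bundle (10, 2), a share 0.5 of the remaining income goes to x: x* = 10 + 0.5·(M − 10p_x − 2p_y)/p_x.
Discretionary income = 150 − 10·13 − 2·5 = 10; x* = 10 + 0.5·10/13 = 10.3846; y* = 2 + 0.5·10/5 = 3.
Utility at the optimum: U(10.3846, 3) = 0.6202.

V = 0.6202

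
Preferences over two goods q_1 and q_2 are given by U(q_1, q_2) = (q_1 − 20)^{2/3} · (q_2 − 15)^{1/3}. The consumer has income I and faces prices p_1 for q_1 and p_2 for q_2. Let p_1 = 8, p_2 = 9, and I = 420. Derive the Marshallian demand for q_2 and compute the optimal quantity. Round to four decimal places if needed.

q_2* = 19.6296

After buying the subsistence bundle (20, 15), a share 2/3 of the remaining income goes to q_1: q_1* = 20 + 2/3·(I − 20p_1 − 15p_2)/p_1.
Discretionary income = 420 − 20·8 − 15·9 = 125; q_2* = 15 + 1/3·125/9 = 19.6296.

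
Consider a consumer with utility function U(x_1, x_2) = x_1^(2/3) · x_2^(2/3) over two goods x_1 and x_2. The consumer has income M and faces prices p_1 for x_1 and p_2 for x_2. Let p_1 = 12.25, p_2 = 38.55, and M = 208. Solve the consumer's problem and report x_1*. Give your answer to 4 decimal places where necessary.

x_1* = 8.4898

Demand: x_1*(p_1,p_2,M) = 0.5·M/p_1 and x_2* = 0.5·M/p_2.
At p_1=12.25, p_2=38.55, M=208: x_1* = 0.5·208/12.25 = 8.4898.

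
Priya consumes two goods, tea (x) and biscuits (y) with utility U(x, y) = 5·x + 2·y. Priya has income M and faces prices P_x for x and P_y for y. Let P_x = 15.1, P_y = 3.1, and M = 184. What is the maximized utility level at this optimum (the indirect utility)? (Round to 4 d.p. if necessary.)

V = 118.7097

y gives more utility per dollar, so spend all income on y: y* = M/P_y, x* = 0.
Numerically: x* = 0, y* = 59.3548.
Utility at the optimum: U(0, 59.3548) = 118.7097.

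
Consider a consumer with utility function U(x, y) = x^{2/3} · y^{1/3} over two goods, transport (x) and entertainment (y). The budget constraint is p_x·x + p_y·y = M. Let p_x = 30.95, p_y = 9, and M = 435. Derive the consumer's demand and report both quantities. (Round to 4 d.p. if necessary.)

x* = 9.37, y* = 16.1111

Tangency: MRS = 2·y/x = p_x/p_y.
Rearranging, p_y·y = (1/2)·p_x·x. Substituting into the budget gives p_x·x·(1 + (1/2)) = M.
Demand: x*(p_x,p_y,M) = 2/3·M/p_x and y* = 1/3·M/p_y.
At p_x=30.95, p_y=9, M=435: x* = 2/3·435/30.95 = 9.37, y* = 16.1111.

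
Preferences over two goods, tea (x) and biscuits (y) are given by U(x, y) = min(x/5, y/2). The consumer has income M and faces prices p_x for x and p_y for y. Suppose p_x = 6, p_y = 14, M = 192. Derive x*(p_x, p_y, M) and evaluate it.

x* = 16.5517

Leontief preferences: the optimum is at the kink where x/5 = y/2, i.e. y = (2/5)·x.
Budget: p_x·x + p_y·(2/5)·x = M, so (5·p_x + 2·p_y)·x = 5·M.
Demand: x*(p_x,p_y,M) = 5·M/(5·p_x + 2·p_y), y* = 2·M/(5·p_x + 2·p_y).
Here 5·6 + 2·14 = 58, giving x* = 16.5517.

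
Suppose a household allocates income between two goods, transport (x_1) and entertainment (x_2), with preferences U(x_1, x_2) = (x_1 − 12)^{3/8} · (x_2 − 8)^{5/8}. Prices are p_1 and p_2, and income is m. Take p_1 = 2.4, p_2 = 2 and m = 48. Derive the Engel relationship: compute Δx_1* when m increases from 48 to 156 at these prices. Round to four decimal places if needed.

This is Cobb-Douglas in (x_1−12, x_2−8): tangency gives 0.375·p_2·(x_2−8) = 0.625·p_1·(x_1−12).
Substituting into the budget: x_1* = 12 + 0.375·(m − 12·p_1 − 8·p_2)/p_1, and x_2* = 8 + 0.625·(…)/p_2.
Discretionary income = 48 − 12·2.4 − 8·2 = 3.2; x_1* = 12 + 0.375·3.2/2.4 = 12.5.
At m' = 156: x_1* = 29.375. Change: 29.375 − 12.5 = 16.875.

Δx_1* = 16.875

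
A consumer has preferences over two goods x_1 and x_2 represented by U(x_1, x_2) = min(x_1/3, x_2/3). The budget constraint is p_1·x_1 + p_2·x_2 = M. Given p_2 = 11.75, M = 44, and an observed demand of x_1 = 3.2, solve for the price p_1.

Leontief preferences: the optimum is at the kink where x_1/3 = x_2/3, i.e. x_2 = x_1.
Budget: p_1·x_1 + p_2·x_1 = M, so (3·p_1 + 3·p_2)·x_1 = 3·M.
Demand: x_1*(p_1,p_2,M) = 3·M/(3·p_1 + 3·p_2), x_2* = 3·M/(3·p_1 + 3·p_2).
Set x_1* = 3.2 in the demand function and solve for p_1: p_1 = 2.

p_1 = 2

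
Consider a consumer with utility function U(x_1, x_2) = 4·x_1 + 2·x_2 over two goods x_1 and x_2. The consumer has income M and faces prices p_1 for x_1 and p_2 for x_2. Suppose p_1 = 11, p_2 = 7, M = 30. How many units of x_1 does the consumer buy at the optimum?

x_1* = 2.7273

Linear utility — the consumer picks whichever good has higher MU/price: 4/11 = 0.3636 vs 2/7 = 0.2857.
x_1 gives more utility per dollar, so spend all income on x_1: x_1* = M/p_1, x_2* = 0.
Numerically: x_1* = 2.7273, x_2* = 0.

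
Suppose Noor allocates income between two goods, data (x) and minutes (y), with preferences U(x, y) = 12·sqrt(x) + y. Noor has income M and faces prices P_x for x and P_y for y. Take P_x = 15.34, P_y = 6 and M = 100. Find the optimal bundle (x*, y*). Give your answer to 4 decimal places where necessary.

x* = 5.5075, y* = 2.5858

Utility is quasi-linear in y; the FOC for x is 6/√x = P_x/P_y.
Thus x* = (6·P_y/P_x)² — independent of M — with the rest of income spent on y.
Plugging in: x* = (6·6/15.34)² = 5.5075, y* = 2.5858.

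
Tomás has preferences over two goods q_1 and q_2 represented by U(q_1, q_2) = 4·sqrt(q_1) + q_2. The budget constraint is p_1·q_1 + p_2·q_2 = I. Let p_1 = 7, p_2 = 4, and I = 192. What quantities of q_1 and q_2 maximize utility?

Solve: √q_1 = 2·p_2/p_1, so q_1*(p_1,p_2) = (2·p_2/p_1)², and q_2* = (I − p_1·q_1*)/p_2.
Plugging in: q_1* = (2·4/7)² = 1.3061, q_2* = 45.7143.

q_1* = 1.3061, q_2* = 45.7143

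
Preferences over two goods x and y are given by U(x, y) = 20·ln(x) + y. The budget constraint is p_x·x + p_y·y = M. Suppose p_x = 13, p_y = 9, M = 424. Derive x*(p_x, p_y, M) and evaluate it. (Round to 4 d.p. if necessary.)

x* = 13.8462

MU_x = 20/x, MU_y = 1. Tangency: 20/x = p_x/p_y.
So x*(p_x,p_y) = 20·p_y/p_x, independent of income; and y* = (M − 20·p_y)/p_y.
At the given prices: x* = 20·9/13 = 13.8462.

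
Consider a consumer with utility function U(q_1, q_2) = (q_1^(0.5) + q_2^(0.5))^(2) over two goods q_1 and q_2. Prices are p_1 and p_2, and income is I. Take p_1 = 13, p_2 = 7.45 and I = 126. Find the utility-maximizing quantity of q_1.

From the CES first-order condition, (q_2/q_1)^(0.5) = p_1/p_2.
Solve for the ratio: q_2/q_1 = [p_1/p_2]^(2).
Substitute q_2 = (q_2/q_1)·q_1 into the budget: q_1* = I/(p_1 + p_2·(q_2/q_1)).
Numerically q_2/q_1 = 3.044908, so q_1* = 126/(13 + 7.45·3.044908) = 3.5309.

q_1* = 3.5309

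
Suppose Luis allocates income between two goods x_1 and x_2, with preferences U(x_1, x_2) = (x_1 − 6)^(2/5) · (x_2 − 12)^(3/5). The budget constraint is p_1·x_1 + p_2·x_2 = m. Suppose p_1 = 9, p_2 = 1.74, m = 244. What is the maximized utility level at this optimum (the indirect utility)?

V = 25.697

MRS = (2/3)·(x_2−12)/(x_1−6). Tangency with p_1/p_2 gives x_2−12 = (3/2)·(p_1/p_2)·(x_1−6).
After buying the subsistence bundle (6, 12), a share 0.4 of the remaining income goes to x_1: x_1* = 6 + 0.4·(m − 6p_1 − 12p_2)/p_1.
Discretionary income = 244 − 6·9 − 12·1.74 = 169.12; x_1* = 6 + 0.4·169.12/9 = 13.5164; x_2* = 12 + 0.6·169.12/1.74 = 70.3172.
Utility at the optimum: U(13.5164, 70.3172) = 25.697.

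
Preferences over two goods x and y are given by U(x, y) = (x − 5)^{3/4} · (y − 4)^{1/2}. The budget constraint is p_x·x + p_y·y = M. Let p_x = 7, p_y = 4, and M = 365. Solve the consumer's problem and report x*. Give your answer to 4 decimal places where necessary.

Substituting into the budget: x* = 5 + 0.6·(M − 5·p_x − 4·p_y)/p_x, and y* = 4 + 0.4·(…)/p_y.
Discretionary income = 365 − 5·7 − 4·4 = 314; x* = 5 + 0.6·314/7 = 31.9143.

x* = 31.9143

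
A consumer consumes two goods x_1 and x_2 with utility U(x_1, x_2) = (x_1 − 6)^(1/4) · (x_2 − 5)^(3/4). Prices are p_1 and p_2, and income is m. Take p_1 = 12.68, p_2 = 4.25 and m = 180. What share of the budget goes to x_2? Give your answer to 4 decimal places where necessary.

share on x_2 = 0.4625

Substituting into the budget: x_1* = 6 + 0.25·(m − 6·p_1 − 5·p_2)/p_1, and x_2* = 5 + 0.75·(…)/p_2.
Discretionary income = 180 − 6·12.68 − 5·4.25 = 82.67; x_1* = 6 + 0.25·82.67/12.68 = 7.6299; x_2* = 5 + 0.75·82.67/4.25 = 19.5888.
Expenditure on x_2: 4.25·19.5888 = 83.2525; share = 0.4625.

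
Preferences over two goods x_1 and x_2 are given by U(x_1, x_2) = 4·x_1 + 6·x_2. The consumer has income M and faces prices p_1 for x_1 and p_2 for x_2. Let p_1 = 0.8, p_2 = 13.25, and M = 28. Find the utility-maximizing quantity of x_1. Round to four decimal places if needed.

Linear utility — the consumer picks whichever good has higher MU/price: 4/0.8 = 5 vs 6/13.25 = 0.4528.
x_1 gives more utility per dollar, so spend all income on x_1: x_1* = M/p_1, x_2* = 0.
Numerically: x_1* = 35, x_2* = 0.

x_1* = 35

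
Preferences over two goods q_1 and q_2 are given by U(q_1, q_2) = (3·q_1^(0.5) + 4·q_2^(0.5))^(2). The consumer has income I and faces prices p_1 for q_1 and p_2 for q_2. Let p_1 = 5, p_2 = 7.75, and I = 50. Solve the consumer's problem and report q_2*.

MRS = MU_q_1/MU_q_2 = (3/4)·(q_2/q_1)^(0.5). Set equal to p_1/p_2.
Solve for the ratio: q_2/q_1 = [(4/3)·p_1/p_2]^(2).
Substitute q_2 = (q_2/q_1)·q_1 into the budget: q_1* = I/(p_1 + p_2·(q_2/q_1)).
Numerically q_2/q_1 = 0.73997, so q_1* = 50/(5 + 7.75·0.73997) = 4.6578 and q_2* = 0.73997·4.6578 = 3.4466.

q_2* = 3.4466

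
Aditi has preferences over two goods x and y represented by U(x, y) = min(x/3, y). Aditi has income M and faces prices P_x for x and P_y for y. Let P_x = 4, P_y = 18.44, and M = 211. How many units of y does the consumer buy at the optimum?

Demand: x*(P_x,P_y,M) = 3·M/(3·P_x + P_y), y* = M/(3·P_x + P_y).
Here 3·4 + 18.44 = 30.44, giving y* = 6.9317.

y* = 6.9317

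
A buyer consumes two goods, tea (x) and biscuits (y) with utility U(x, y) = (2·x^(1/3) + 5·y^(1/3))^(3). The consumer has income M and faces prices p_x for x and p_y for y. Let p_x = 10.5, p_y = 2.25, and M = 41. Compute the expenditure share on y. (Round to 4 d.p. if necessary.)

share on y = 0.8952

With the ratio pinned down, the budget gives x* = M/(p_x + p_y·(y/x)) and y* = (y/x)·x*.
Numerically y/x = 39.849253, so x* = 41/(10.5 + 2.25·39.849253) = 0.4093 and y* = 39.849253·0.4093 = 16.312.
Expenditure on y: 2.25·16.312 = 36.7019; share = 0.8952.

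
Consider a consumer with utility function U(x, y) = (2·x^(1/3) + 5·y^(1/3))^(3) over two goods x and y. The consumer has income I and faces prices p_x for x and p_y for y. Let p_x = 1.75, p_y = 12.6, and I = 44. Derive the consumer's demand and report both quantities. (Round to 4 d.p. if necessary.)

x* = 10.1664, y* = 2.0801

MU_x ∝ 2·x^(-2/3), MU_y ∝ 5·y^(-2/3), so MRS = (2/5)·(y/x)^(2/3) = p_x/p_y.
Solve for the ratio: y/x = [(5/2)·p_x/p_y]^(1.5).
Substitute y = (y/x)·x into the budget: x* = I/(p_x + p_y·(y/x)).
Numerically y/x = 0.204603, so x* = 44/(1.75 + 12.6·0.204603) = 10.1664 and y* = 0.204603·10.1664 = 2.0801.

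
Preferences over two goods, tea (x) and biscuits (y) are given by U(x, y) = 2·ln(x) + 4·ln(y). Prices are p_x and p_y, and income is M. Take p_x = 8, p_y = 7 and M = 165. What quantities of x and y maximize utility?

At p_x=8, p_y=7, M=165: x* = 1/3·165/8 = 6.875, y* = 15.7143.

x* = 6.875, y* = 15.7143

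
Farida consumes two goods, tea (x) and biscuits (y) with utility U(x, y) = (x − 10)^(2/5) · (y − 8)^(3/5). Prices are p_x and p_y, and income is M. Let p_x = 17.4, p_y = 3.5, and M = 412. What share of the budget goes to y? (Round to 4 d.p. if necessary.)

MRS = (2/3)·(y−8)/(x−10). Tangency with p_x/p_y gives y−8 = (3/2)·(p_x/p_y)·(x−10).
Substituting into the budget: x* = 10 + 0.4·(M − 10·p_x − 8·p_y)/p_x, and y* = 8 + 0.6·(…)/p_y.
Discretionary income = 412 − 10·17.4 − 8·3.5 = 210; x* = 10 + 0.4·210/17.4 = 14.8276; y* = 8 + 0.6·210/3.5 = 44.
Expenditure on y: 3.5·44 = 154; share = 0.3738.

share on y = 0.3738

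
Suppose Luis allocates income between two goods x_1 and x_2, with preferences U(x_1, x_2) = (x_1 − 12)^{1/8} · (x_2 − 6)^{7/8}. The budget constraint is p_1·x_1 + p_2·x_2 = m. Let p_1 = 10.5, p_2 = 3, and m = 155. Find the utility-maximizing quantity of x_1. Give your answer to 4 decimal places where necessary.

x_1* = 12.131

Let x_1' = x_1−12, x_2' = x_2−6. MRS = (1/7)·x_2'/x_1' = p_1/p_2.
Substituting into the budget: x_1* = 12 + 0.125·(m − 12·p_1 − 6·p_2)/p_1, and x_2* = 6 + 0.875·(…)/p_2.
Discretionary income = 155 − 12·10.5 − 6·3 = 11; x_1* = 12 + 0.125·11/10.5 = 12.131.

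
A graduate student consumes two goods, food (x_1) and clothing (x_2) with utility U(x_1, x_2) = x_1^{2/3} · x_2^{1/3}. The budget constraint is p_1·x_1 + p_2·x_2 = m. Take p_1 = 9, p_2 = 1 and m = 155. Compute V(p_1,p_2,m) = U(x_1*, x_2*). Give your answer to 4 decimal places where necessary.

V = 18.9555

Demand: x_1*(p_1,p_2,m) = 2/3·m/p_1 and x_2* = 1/3·m/p_2.
At p_1=9, p_2=1, m=155: x_1* = 2/3·155/9 = 11.4815, x_2* = 51.6667.
Utility at the optimum: U(11.4815, 51.6667) = 18.9555.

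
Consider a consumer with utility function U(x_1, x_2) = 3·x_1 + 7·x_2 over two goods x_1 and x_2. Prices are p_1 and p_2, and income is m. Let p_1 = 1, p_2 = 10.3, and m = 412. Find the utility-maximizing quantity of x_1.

x_1* = 412

Perfect substitutes: compare marginal utility per dollar. 3/p_1 vs 7/p_2 → 3 vs 0.6796.
x_1 gives more utility per dollar, so spend all income on x_1: x_1* = m/p_1, x_2* = 0.
Numerically: x_1* = 412, x_2* = 0.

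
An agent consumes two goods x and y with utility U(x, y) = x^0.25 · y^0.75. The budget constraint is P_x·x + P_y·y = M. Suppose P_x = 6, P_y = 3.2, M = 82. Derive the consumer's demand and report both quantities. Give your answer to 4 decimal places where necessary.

MU_x/MU_y = (0.25·y)/(0.75·x); tangency sets this equal to P_x/P_y.
So 0.25·P_y·y = 0.75·P_x·x; combined with the budget, a share 0.25 of income goes to x.
Demand: x*(P_x,P_y,M) = 0.25·M/P_x and y* = 0.75·M/P_y.
At P_x=6, P_y=3.2, M=82: x* = 0.25·82/6 = 3.4167, y* = 19.2188.

x* = 3.4167, y* = 19.2188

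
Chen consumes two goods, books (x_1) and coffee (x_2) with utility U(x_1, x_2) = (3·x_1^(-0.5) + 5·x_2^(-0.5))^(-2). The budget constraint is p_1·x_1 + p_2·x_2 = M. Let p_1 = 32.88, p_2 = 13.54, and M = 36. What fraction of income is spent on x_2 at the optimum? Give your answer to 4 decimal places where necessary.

share on x_2 = 0.5112

MU_x_1 ∝ 3·x_1^(-1.5), MU_x_2 ∝ 5·x_2^(-1.5), so MRS = (3/5)·(x_2/x_1)^(1.5) = p_1/p_2.
Hence x_2/x_1 = ((5/3)·p_1/p_2)^(1/(1.5)), i.e. raised to the 2/3 power.
With the ratio pinned down, the budget gives x_1* = M/(p_1 + p_2·(x_2/x_1)) and x_2* = (x_2/x_1)·x_1*.
Numerically x_2/x_1 = 2.539654, so x_1* = 36/(32.88 + 13.54·2.539654) = 0.5352 and x_2* = 2.539654·0.5352 = 1.3592.
Expenditure on x_2: 13.54·1.3592 = 18.4032; share = 0.5112.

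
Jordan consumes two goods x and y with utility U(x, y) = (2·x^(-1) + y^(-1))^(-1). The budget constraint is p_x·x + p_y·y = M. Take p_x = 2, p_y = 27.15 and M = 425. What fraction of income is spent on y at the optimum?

share on y = 0.7226

Numerically y/x = 0.191918, so x* = 425/(2 + 27.15·0.191918) = 58.9413 and y* = 0.191918·58.9413 = 11.3119.
Expenditure on y: 27.15·11.3119 = 307.1174; share = 0.7226.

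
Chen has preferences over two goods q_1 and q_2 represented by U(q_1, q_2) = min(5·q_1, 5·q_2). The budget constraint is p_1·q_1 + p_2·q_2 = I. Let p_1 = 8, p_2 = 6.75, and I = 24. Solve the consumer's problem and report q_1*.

Demand: q_1*(p_1,p_2,I) = 5·I/(5·p_1 + 5·p_2), q_2* = 5·I/(5·p_1 + 5·p_2).
Here 5·8 + 5·6.75 = 73.75, giving q_1* = 1.6271.

q_1* = 1.6271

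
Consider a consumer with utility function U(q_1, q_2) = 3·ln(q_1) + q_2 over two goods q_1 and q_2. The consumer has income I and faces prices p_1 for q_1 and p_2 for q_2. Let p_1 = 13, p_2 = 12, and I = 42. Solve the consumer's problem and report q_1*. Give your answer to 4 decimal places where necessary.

q_1* = 2.7692

So q_1*(p_1,p_2) = 3·p_2/p_1, independent of income; and q_2* = (I − 3·p_2)/p_2.
At the given prices: q_1* = 3·12/13 = 2.7692.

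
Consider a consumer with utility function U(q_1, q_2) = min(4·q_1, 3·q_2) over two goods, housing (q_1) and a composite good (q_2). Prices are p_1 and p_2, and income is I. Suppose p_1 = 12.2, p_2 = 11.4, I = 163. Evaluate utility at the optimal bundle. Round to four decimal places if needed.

V = 23.7956

Demand: q_1*(p_1,p_2,I) = 3·I/(3·p_1 + 4·p_2), q_2* = 4·I/(3·p_1 + 4·p_2).
Here 3·12.2 + 4·11.4 = 82.2, giving q_1* = 5.9489 and q_2* = 7.9319.
Utility at the optimum: U(5.9489, 7.9319) = 23.7956.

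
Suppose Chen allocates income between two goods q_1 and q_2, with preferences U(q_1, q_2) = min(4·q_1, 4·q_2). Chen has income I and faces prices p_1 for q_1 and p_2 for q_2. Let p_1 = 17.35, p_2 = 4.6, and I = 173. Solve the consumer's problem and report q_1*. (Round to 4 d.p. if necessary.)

With perfect complements, no substitution: consume in ratio q_1:q_2 = 4:4.
Budget: p_1·q_1 + p_2·q_1 = I, so (4·p_1 + 4·p_2)·q_1 = 4·I.
Demand: q_1*(p_1,p_2,I) = 4·I/(4·p_1 + 4·p_2), q_2* = 4·I/(4·p_1 + 4·p_2).
Here 4·17.35 + 4·4.6 = 87.8, giving q_1* = 7.8815.

q_1* = 7.8815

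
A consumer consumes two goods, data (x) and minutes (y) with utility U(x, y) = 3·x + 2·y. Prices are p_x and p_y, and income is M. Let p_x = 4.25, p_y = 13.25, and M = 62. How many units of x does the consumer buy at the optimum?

Linear utility — the consumer picks whichever good has higher MU/price: 3/4.25 = 0.7059 vs 2/13.25 = 0.1509.
x gives more utility per dollar, so spend all income on x: x* = M/p_x, y* = 0.
Numerically: x* = 14.5882, y* = 0.

x* = 14.5882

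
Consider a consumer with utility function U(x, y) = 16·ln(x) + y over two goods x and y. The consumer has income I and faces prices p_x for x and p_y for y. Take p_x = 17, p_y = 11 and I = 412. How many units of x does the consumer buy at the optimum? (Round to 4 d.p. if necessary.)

x* = 10.3529

So x*(p_x,p_y) = 16·p_y/p_x, independent of income; and y* = (I − 16·p_y)/p_y.
At the given prices: x* = 16·11/17 = 10.3529.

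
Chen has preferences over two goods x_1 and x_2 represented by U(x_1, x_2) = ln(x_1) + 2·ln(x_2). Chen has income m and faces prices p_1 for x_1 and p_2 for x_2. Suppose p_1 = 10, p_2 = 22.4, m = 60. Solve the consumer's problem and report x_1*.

MU_x_1/MU_x_2 = (x_2)/(2·x_1); tangency sets this equal to p_1/p_2.
So p_2·x_2 = 2·p_1·x_1; combined with the budget, a share 1/3 of income goes to x_1.
Demand: x_1*(p_1,p_2,m) = 1/3·m/p_1 and x_2* = 2/3·m/p_2.
At p_1=10, p_2=22.4, m=60: x_1* = 1/3·60/10 = 2.

x_1* = 2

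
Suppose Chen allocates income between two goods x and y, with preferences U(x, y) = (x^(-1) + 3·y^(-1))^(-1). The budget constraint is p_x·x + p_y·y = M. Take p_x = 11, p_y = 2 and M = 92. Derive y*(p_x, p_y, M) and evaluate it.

y* = 19.5412

MU_x ∝ x^(-2), MU_y ∝ 3·y^(-2), so MRS = (1/3)·(y/x)^(2) = p_x/p_y.
Solve for the ratio: y/x = [3·p_x/p_y]^(0.5).
Substitute y = (y/x)·x into the budget: x* = M/(p_x + p_y·(y/x)).
Numerically y/x = 4.062019, so x* = 92/(11 + 2·4.062019) = 4.8107 and y* = 4.062019·4.8107 = 19.5412.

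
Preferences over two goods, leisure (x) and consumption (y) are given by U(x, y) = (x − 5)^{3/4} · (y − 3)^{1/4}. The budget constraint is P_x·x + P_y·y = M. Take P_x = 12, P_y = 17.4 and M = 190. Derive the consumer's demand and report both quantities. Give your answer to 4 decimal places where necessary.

x* = 9.8625, y* = 4.1178

Substituting into the budget: x* = 5 + 0.75·(M − 5·P_x − 3·P_y)/P_x, and y* = 3 + 0.25·(…)/P_y.
Discretionary income = 190 − 5·12 − 3·17.4 = 77.8; x* = 5 + 0.75·77.8/12 = 9.8625; y* = 3 + 0.25·77.8/17.4 = 4.1178.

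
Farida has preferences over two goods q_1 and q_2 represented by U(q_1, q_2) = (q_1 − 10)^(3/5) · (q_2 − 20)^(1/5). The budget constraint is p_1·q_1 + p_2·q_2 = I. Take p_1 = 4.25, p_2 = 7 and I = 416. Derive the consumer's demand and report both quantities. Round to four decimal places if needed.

MRS = 3·(q_2−20)/(q_1−10). Tangency with p_1/p_2 gives q_2−20 = (1/3)·(p_1/p_2)·(q_1−10).
After buying the subsistence bundle (10, 20), a share 0.75 of the remaining income goes to q_1: q_1* = 10 + 0.75·(I − 10p_1 − 20p_2)/p_1.
Discretionary income = 416 − 10·4.25 − 20·7 = 233.5; q_1* = 10 + 0.75·233.5/4.25 = 51.2059; q_2* = 20 + 0.25·233.5/7 = 28.3393.

q_1* = 51.2059, q_2* = 28.3393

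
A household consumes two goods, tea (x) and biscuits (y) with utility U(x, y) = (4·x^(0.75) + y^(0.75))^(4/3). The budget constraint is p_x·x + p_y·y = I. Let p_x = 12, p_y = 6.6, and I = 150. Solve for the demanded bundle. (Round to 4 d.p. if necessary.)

From the CES first-order condition, 4·(y/x)^(0.25) = p_x/p_y.
Solve for the ratio: y/x = [(1/4)·p_x/p_y]^(4).
Substitute y = (y/x)·x into the budget: x* = I/(p_x + p_y·(y/x)).
Numerically y/x = 0.042688, so x* = 150/(12 + 6.6·0.042688) = 12.2133 and y* = 0.042688·12.2133 = 0.5214.

x* = 12.2133, y* = 0.5214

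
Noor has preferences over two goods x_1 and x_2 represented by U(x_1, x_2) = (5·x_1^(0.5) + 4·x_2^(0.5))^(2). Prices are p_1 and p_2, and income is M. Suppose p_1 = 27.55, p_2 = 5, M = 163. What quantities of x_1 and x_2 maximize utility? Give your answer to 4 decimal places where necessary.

x_1* = 1.3071, x_2* = 25.3978

MU_x_1 ∝ 5·x_1^(-0.5), MU_x_2 ∝ 4·x_2^(-0.5), so MRS = (5/4)·(x_2/x_1)^(0.5) = p_1/p_2.
Solve for the ratio: x_2/x_1 = [(4/5)·p_1/p_2]^(2).
Substitute x_2 = (x_2/x_1)·x_1 into the budget: x_1* = M/(p_1 + p_2·(x_2/x_1)).
Numerically x_2/x_1 = 19.430464, so x_1* = 163/(27.55 + 5·19.430464) = 1.3071 and x_2* = 19.430464·1.3071 = 25.3978.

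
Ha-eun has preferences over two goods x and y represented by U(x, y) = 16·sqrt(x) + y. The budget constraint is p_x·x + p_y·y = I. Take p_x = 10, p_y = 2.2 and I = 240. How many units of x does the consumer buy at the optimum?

Utility is quasi-linear in y; the FOC for x is 8/√x = p_x/p_y.
Solve: √x = 8·p_y/p_x, so x*(p_x,p_y) = (8·p_y/p_x)², and y* = (I − p_x·x*)/p_y.
Plugging in: x* = (8·2.2/10)² = 3.0976.

x* = 3.0976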